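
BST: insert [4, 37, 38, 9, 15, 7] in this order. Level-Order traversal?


Root = 4; build tree by BST insertion.
Level-Order traversal: [4, 37, 9, 38, 7, 15]


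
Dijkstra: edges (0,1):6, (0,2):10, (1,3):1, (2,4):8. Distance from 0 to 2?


Dijkstra from 0:
Distances: {0: 0, 1: 6, 2: 10, 3: 7, 4: 18}
Shortest distance to 2 = 10, path = [0, 2]


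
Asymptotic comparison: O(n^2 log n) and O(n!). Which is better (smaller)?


n^2 log n grows slower than factorial
O(n^2 log n) is asymptotically smaller; O(n!) grows faster


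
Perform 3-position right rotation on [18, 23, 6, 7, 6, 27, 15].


Right rotate by 3: [6, 27, 15, 18, 23, 6, 7]


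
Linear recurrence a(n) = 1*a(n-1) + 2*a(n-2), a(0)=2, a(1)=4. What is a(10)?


Build bottom-up:
...a(8)=512, a(9)=1024, a(10)=1*1024+2*512=2048


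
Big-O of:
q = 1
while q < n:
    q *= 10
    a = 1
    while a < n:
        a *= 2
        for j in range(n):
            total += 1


Per nesting level: O(log n) * O(log n) * O(n) = O(n (log n)^2)
Complexity: O(n (log n)^2)


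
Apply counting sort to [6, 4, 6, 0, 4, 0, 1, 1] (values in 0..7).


Count array: [2, 2, 0, 0, 2, 0, 2, 0]
Reconstruct: [0, 0, 1, 1, 4, 4, 6, 6]


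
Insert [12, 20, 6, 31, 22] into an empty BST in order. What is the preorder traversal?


Root = 12; build tree by BST insertion.
Preorder traversal: [12, 6, 20, 31, 22]


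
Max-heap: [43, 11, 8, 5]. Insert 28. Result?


Append 28: [43, 11, 8, 5, 28]
Bubble up: swap idx 4(28) with idx 1(11)
Result: [43, 28, 8, 5, 11]


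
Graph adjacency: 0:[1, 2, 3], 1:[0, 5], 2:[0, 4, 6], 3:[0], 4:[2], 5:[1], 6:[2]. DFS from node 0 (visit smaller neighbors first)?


DFS stack-based: start with [0]
Visit order: [0, 1, 5, 2, 4, 6, 3]


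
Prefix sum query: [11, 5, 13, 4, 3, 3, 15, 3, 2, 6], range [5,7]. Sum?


Prefix sums: [0, 11, 16, 29, 33, 36, 39, 54, 57, 59, 65]
Sum[5..7] = prefix[8] - prefix[5] = 57 - 36 = 21


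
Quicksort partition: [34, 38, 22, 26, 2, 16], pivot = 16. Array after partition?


Elements <= 16 go left of pivot.
Result: [2, 16, 22, 26, 34, 38], pivot at index 1


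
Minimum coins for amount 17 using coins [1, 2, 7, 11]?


dp[0]=0; dp[i]=1+min(dp[i-c] for c in coins)
...dp[12]=2, dp[13]=2, dp[14]=2, dp[15]=3, dp[16]=3, dp[17]=4
Minimum coins for 17 = 4


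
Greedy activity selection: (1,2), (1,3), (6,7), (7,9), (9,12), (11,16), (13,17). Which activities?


Greedy: pick earliest-ending, then skip overlaps.
Selected (5 activities): [(1, 2), (6, 7), (7, 9), (9, 12), (13, 17)]


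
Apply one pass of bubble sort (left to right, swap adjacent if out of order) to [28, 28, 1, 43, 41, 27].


After one pass: [28, 1, 28, 41, 27, 43]


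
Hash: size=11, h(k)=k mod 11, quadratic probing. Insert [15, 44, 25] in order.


Insertions: 15->slot 4; 44->slot 0; 25->slot 3
Table: [44, None, None, 25, 15, None, None, None, None, None, None]


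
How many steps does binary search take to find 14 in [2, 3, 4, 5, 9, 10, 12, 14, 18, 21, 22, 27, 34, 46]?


Search for 14:
[0,13] mid=6 arr[6]=12
[7,13] mid=10 arr[10]=22
[7,9] mid=8 arr[8]=18
[7,7] mid=7 arr[7]=14
Total: 4 comparisons


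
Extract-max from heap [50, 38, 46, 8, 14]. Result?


Max = 50
Replace root with last, heapify down
Resulting heap: [46, 38, 14, 8]


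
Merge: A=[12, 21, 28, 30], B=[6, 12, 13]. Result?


Compare heads, take smaller each step.
Merged: [6, 12, 12, 13, 21, 28, 30]


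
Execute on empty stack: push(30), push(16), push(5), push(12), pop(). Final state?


push(30) -> [30]
push(16) -> [30, 16]
push(5) -> [30, 16, 5]
push(12) -> [30, 16, 5, 12]
pop() returns 12 -> [30, 16, 5]
Final stack (bottom to top): [30, 16, 5]


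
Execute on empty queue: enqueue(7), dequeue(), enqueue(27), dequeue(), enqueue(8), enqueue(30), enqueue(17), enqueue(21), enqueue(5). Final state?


enqueue(7) -> [7]
dequeue() returns 7 -> []
enqueue(27) -> [27]
dequeue() returns 27 -> []
enqueue(8) -> [8]
enqueue(30) -> [8, 30]
enqueue(17) -> [8, 30, 17]
enqueue(21) -> [8, 30, 17, 21]
enqueue(5) -> [8, 30, 17, 21, 5]
Final queue (front to back): [8, 30, 17, 21, 5]


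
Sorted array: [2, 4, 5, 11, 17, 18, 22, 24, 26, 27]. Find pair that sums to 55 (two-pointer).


Two pointers: lo=0, hi=9
No pair sums to 55


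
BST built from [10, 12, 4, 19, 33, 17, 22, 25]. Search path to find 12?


BST root = 10
Search for 12: compare at each node
Path: [10, 12]


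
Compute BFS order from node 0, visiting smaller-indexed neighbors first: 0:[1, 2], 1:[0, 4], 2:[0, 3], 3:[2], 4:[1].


BFS queue: start with [0]
Visit order: [0, 1, 2, 4, 3]


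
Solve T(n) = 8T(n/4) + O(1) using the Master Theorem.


a=8, b=4, c=0. log_4(8)=1.5 > c=0. Case 1: O(n^log_b(a)) = O(n^1.500)
Complexity: O(n^1.500)


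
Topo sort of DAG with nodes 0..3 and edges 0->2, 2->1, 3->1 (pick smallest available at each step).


Kahn's algorithm, process smallest node first
Order: [0, 2, 3, 1]


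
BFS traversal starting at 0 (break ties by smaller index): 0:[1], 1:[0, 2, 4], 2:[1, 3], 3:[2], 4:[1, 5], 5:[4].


BFS queue: start with [0]
Visit order: [0, 1, 2, 4, 3, 5]


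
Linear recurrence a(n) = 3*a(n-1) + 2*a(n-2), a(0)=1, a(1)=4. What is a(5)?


Build bottom-up:
...a(3)=50, a(4)=178, a(5)=3*178+2*50=634


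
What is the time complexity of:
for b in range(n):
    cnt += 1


Per nesting level: O(n) = O(n)
Complexity: O(n)


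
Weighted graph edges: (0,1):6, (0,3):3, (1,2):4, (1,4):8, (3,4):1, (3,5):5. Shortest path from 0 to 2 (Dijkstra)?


Dijkstra from 0:
Distances: {0: 0, 1: 6, 2: 10, 3: 3, 4: 4, 5: 8}
Shortest distance to 2 = 10, path = [0, 1, 2]


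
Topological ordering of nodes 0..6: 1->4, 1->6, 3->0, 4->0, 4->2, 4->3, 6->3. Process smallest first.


Kahn's algorithm, process smallest node first
Order: [1, 4, 2, 5, 6, 3, 0]


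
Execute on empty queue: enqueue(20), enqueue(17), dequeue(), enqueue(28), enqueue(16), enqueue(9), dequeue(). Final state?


enqueue(20) -> [20]
enqueue(17) -> [20, 17]
dequeue() returns 20 -> [17]
enqueue(28) -> [17, 28]
enqueue(16) -> [17, 28, 16]
enqueue(9) -> [17, 28, 16, 9]
dequeue() returns 17 -> [28, 16, 9]
Final queue (front to back): [28, 16, 9]


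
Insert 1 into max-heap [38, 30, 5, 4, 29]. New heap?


Append 1: [38, 30, 5, 4, 29, 1]
Bubble up: no swaps needed
Result: [38, 30, 5, 4, 29, 1]


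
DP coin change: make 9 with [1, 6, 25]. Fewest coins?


dp[0]=0; dp[i]=1+min(dp[i-c] for c in coins)
...dp[4]=4, dp[5]=5, dp[6]=1, dp[7]=2, dp[8]=3, dp[9]=4
Minimum coins for 9 = 4


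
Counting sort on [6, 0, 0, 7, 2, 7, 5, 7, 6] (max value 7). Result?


Count array: [2, 0, 1, 0, 0, 1, 2, 3]
Reconstruct: [0, 0, 2, 5, 6, 6, 7, 7, 7]


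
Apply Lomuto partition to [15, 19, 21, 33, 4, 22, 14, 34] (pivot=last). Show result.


Elements <= 34 go left of pivot.
Result: [15, 19, 21, 33, 4, 22, 14, 34], pivot at index 7


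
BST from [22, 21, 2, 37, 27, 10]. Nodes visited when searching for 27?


BST root = 22
Search for 27: compare at each node
Path: [22, 37, 27]


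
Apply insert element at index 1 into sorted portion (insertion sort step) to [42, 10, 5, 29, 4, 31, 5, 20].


After one pass: [10, 42, 5, 29, 4, 31, 5, 20]


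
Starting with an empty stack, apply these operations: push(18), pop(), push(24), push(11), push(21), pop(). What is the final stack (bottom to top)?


push(18) -> [18]
pop() returns 18 -> []
push(24) -> [24]
push(11) -> [24, 11]
push(21) -> [24, 11, 21]
pop() returns 21 -> [24, 11]
Final stack (bottom to top): [24, 11]


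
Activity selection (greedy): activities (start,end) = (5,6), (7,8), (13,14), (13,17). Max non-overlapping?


Greedy: pick earliest-ending, then skip overlaps.
Selected (3 activities): [(5, 6), (7, 8), (13, 14)]


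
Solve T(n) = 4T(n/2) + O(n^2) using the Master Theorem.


a=4, b=2, c=2. log_2(4)=2 = c=2. Case 2: O(n^c log n) = O(n^2 log n)
Complexity: O(n^2 log n)


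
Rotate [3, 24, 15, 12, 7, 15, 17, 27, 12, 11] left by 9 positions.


Left rotate by 9: [11, 3, 24, 15, 12, 7, 15, 17, 27, 12]


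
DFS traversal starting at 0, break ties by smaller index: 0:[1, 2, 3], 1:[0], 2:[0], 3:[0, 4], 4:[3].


DFS stack-based: start with [0]
Visit order: [0, 1, 2, 3, 4]


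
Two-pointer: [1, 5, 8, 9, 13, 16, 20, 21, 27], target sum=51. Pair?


Two pointers: lo=0, hi=8
No pair sums to 51


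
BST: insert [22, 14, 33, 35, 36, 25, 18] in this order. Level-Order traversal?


Root = 22; build tree by BST insertion.
Level-Order traversal: [22, 14, 33, 18, 25, 35, 36]


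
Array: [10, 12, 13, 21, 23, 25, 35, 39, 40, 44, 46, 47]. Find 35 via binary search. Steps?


Search for 35:
[0,11] mid=5 arr[5]=25
[6,11] mid=8 arr[8]=40
[6,7] mid=6 arr[6]=35
Total: 3 comparisons


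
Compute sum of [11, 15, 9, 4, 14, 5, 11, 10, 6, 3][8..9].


Prefix sums: [0, 11, 26, 35, 39, 53, 58, 69, 79, 85, 88]
Sum[8..9] = prefix[10] - prefix[8] = 88 - 79 = 9


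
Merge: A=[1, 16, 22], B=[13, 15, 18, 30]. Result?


Compare heads, take smaller each step.
Merged: [1, 13, 15, 16, 18, 22, 30]


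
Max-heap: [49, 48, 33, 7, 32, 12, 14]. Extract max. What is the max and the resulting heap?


Max = 49
Replace root with last, heapify down
Resulting heap: [48, 32, 33, 7, 14, 12]


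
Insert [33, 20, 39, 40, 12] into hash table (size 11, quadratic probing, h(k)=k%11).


Insertions: 33->slot 0; 20->slot 9; 39->slot 6; 40->slot 7; 12->slot 1
Table: [33, 12, None, None, None, None, 39, 40, None, 20, None]


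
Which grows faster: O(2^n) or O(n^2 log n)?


n^2 log n grows slower than exponential
O(n^2 log n) is asymptotically smaller; O(2^n) grows faster


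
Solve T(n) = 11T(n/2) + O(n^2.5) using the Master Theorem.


a=11, b=2, c=2.5. log_2(11)=3.459 > c=2.5. Case 1: O(n^log_b(a)) = O(n^3.459)
Complexity: O(n^3.459)


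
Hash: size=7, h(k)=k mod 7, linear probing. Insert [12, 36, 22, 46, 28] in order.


Insertions: 12->slot 5; 36->slot 1; 22->slot 2; 46->slot 4; 28->slot 0
Table: [28, 36, 22, None, 46, 12, None]


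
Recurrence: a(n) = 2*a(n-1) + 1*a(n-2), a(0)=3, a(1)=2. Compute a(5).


Build bottom-up:
...a(3)=16, a(4)=39, a(5)=2*39+1*16=94


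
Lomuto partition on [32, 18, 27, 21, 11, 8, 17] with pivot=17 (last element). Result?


Elements <= 17 go left of pivot.
Result: [11, 8, 17, 21, 32, 18, 27], pivot at index 2


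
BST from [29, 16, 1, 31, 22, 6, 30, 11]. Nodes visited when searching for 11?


BST root = 29
Search for 11: compare at each node
Path: [29, 16, 1, 6, 11]


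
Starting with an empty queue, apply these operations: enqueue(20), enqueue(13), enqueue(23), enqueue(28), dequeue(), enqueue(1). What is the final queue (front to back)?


enqueue(20) -> [20]
enqueue(13) -> [20, 13]
enqueue(23) -> [20, 13, 23]
enqueue(28) -> [20, 13, 23, 28]
dequeue() returns 20 -> [13, 23, 28]
enqueue(1) -> [13, 23, 28, 1]
Final queue (front to back): [13, 23, 28, 1]


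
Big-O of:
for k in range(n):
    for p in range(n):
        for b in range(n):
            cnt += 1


Per nesting level: O(n) * O(n) * O(n) = O(n^3)
Complexity: O(n^3)


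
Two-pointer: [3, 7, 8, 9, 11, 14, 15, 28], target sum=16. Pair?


Two pointers: lo=0, hi=7
Found pair: (7, 9) summing to 16


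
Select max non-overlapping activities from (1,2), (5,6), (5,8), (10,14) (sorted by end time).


Greedy: pick earliest-ending, then skip overlaps.
Selected (3 activities): [(1, 2), (5, 6), (10, 14)]


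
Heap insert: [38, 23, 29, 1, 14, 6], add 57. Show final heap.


Append 57: [38, 23, 29, 1, 14, 6, 57]
Bubble up: swap idx 6(57) with idx 2(29); swap idx 2(57) with idx 0(38)
Result: [57, 23, 38, 1, 14, 6, 29]


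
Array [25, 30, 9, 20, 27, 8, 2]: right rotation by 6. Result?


Right rotate by 6: [30, 9, 20, 27, 8, 2, 25]


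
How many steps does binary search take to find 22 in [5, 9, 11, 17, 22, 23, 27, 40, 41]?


Search for 22:
[0,8] mid=4 arr[4]=22
Total: 1 comparisons


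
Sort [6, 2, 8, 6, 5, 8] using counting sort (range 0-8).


Count array: [0, 0, 1, 0, 0, 1, 2, 0, 2]
Reconstruct: [2, 5, 6, 6, 8, 8]


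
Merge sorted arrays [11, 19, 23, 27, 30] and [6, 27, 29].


Compare heads, take smaller each step.
Merged: [6, 11, 19, 23, 27, 27, 29, 30]


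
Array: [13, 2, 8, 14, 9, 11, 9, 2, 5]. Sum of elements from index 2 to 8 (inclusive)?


Prefix sums: [0, 13, 15, 23, 37, 46, 57, 66, 68, 73]
Sum[2..8] = prefix[9] - prefix[2] = 73 - 15 = 58


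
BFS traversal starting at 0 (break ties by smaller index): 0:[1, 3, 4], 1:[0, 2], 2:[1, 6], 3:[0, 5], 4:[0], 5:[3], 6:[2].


BFS queue: start with [0]
Visit order: [0, 1, 3, 4, 2, 5, 6]


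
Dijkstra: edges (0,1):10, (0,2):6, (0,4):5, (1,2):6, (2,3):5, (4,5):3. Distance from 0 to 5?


Dijkstra from 0:
Distances: {0: 0, 1: 10, 2: 6, 3: 11, 4: 5, 5: 8}
Shortest distance to 5 = 8, path = [0, 4, 5]


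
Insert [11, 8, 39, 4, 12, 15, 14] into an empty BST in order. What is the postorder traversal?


Root = 11; build tree by BST insertion.
Postorder traversal: [4, 8, 14, 15, 12, 39, 11]


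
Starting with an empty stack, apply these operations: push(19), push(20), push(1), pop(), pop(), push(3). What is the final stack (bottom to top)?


push(19) -> [19]
push(20) -> [19, 20]
push(1) -> [19, 20, 1]
pop() returns 1 -> [19, 20]
pop() returns 20 -> [19]
push(3) -> [19, 3]
Final stack (bottom to top): [19, 3]


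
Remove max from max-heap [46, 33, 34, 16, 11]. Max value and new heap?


Max = 46
Replace root with last, heapify down
Resulting heap: [34, 33, 11, 16]


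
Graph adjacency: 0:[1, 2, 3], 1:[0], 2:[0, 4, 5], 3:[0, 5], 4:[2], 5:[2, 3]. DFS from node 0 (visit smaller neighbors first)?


DFS stack-based: start with [0]
Visit order: [0, 1, 2, 4, 5, 3]


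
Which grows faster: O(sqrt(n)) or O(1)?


constant grows slower than sublinear
O(1) is asymptotically smaller; O(sqrt(n)) grows faster


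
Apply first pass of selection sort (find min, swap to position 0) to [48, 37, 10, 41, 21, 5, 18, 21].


After one pass: [5, 37, 10, 41, 21, 48, 18, 21]


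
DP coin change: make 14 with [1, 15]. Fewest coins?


dp[0]=0; dp[i]=1+min(dp[i-c] for c in coins)
...dp[9]=9, dp[10]=10, dp[11]=11, dp[12]=12, dp[13]=13, dp[14]=14
Minimum coins for 14 = 14


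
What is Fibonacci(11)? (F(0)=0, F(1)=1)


F(n)=F(n-1)+F(n-2)
...F(9)=34, F(10)=55, F(11)=89


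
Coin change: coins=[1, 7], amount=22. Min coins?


dp[0]=0; dp[i]=1+min(dp[i-c] for c in coins)
...dp[17]=5, dp[18]=6, dp[19]=7, dp[20]=8, dp[21]=3, dp[22]=4
Minimum coins for 22 = 4


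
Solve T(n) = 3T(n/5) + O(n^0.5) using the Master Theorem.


a=3, b=5, c=0.5. log_5(3)=0.683 > c=0.5. Case 1: O(n^log_b(a)) = O(n^0.683)
Complexity: O(n^0.683)


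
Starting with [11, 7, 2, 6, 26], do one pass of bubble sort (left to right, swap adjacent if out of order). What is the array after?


After one pass: [7, 2, 6, 11, 26]


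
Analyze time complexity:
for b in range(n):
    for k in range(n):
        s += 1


Per nesting level: O(n) * O(n) = O(n^2)
Complexity: O(n^2)


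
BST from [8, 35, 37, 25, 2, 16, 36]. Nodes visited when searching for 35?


BST root = 8
Search for 35: compare at each node
Path: [8, 35]


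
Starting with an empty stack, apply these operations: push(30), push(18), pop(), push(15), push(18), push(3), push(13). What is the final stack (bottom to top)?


push(30) -> [30]
push(18) -> [30, 18]
pop() returns 18 -> [30]
push(15) -> [30, 15]
push(18) -> [30, 15, 18]
push(3) -> [30, 15, 18, 3]
push(13) -> [30, 15, 18, 3, 13]
Final stack (bottom to top): [30, 15, 18, 3, 13]


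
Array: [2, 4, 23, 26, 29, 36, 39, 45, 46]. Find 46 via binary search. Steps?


Search for 46:
[0,8] mid=4 arr[4]=29
[5,8] mid=6 arr[6]=39
[7,8] mid=7 arr[7]=45
[8,8] mid=8 arr[8]=46
Total: 4 comparisons


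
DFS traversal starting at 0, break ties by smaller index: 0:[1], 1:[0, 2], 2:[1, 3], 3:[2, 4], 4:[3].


DFS stack-based: start with [0]
Visit order: [0, 1, 2, 3, 4]


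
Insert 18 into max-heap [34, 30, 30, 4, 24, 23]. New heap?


Append 18: [34, 30, 30, 4, 24, 23, 18]
Bubble up: no swaps needed
Result: [34, 30, 30, 4, 24, 23, 18]


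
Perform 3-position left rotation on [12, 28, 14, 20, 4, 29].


Left rotate by 3: [20, 4, 29, 12, 28, 14]


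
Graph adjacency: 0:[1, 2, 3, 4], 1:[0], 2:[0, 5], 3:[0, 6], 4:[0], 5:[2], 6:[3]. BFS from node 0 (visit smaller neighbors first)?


BFS queue: start with [0]
Visit order: [0, 1, 2, 3, 4, 5, 6]


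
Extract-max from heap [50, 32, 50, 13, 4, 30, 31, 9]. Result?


Max = 50
Replace root with last, heapify down
Resulting heap: [50, 32, 31, 13, 4, 30, 9]


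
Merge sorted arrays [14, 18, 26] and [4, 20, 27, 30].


Compare heads, take smaller each step.
Merged: [4, 14, 18, 20, 26, 27, 30]


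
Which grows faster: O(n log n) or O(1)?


constant grows slower than linearithmic
O(1) is asymptotically smaller; O(n log n) grows faster


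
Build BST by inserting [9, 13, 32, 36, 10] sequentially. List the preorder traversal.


Root = 9; build tree by BST insertion.
Preorder traversal: [9, 13, 10, 32, 36]


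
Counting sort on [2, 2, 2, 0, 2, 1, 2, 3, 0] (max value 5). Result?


Count array: [2, 1, 5, 1, 0, 0]
Reconstruct: [0, 0, 1, 2, 2, 2, 2, 2, 3]


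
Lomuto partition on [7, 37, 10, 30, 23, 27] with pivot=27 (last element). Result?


Elements <= 27 go left of pivot.
Result: [7, 10, 23, 27, 37, 30], pivot at index 3


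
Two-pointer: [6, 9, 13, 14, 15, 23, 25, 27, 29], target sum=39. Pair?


Two pointers: lo=0, hi=8
Found pair: (14, 25) summing to 39


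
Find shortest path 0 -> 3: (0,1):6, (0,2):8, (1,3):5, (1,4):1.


Dijkstra from 0:
Distances: {0: 0, 1: 6, 2: 8, 3: 11, 4: 7}
Shortest distance to 3 = 11, path = [0, 1, 3]


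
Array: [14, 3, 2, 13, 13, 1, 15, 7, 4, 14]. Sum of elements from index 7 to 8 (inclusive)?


Prefix sums: [0, 14, 17, 19, 32, 45, 46, 61, 68, 72, 86]
Sum[7..8] = prefix[9] - prefix[7] = 72 - 61 = 11


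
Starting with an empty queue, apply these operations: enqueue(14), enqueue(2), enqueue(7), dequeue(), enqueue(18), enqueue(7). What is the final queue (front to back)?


enqueue(14) -> [14]
enqueue(2) -> [14, 2]
enqueue(7) -> [14, 2, 7]
dequeue() returns 14 -> [2, 7]
enqueue(18) -> [2, 7, 18]
enqueue(7) -> [2, 7, 18, 7]
Final queue (front to back): [2, 7, 18, 7]


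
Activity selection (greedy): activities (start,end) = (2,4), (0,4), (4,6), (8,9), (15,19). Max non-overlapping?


Greedy: pick earliest-ending, then skip overlaps.
Selected (4 activities): [(2, 4), (4, 6), (8, 9), (15, 19)]


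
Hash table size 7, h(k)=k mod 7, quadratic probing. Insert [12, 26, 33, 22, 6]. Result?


Insertions: 12->slot 5; 26->slot 6; 33->slot 2; 22->slot 1; 6->slot 0
Table: [6, 22, 33, None, None, 12, 26]


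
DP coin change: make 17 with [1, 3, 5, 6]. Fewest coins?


dp[0]=0; dp[i]=1+min(dp[i-c] for c in coins)
...dp[12]=2, dp[13]=3, dp[14]=3, dp[15]=3, dp[16]=3, dp[17]=3
Minimum coins for 17 = 3


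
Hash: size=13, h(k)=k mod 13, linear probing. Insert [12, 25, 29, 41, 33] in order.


Insertions: 12->slot 12; 25->slot 0; 29->slot 3; 41->slot 2; 33->slot 7
Table: [25, None, 41, 29, None, None, None, 33, None, None, None, None, 12]


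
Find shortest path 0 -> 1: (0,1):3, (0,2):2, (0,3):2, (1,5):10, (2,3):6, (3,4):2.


Dijkstra from 0:
Distances: {0: 0, 1: 3, 2: 2, 3: 2, 4: 4, 5: 13}
Shortest distance to 1 = 3, path = [0, 1]


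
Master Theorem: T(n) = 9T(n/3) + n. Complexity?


a=9, b=3, c=1. log_3(9)=2 > c=1. Case 1: O(n^log_b(a)) = O(n^2)
Complexity: O(n^2)


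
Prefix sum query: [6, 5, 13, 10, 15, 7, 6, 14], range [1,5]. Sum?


Prefix sums: [0, 6, 11, 24, 34, 49, 56, 62, 76]
Sum[1..5] = prefix[6] - prefix[1] = 56 - 6 = 50


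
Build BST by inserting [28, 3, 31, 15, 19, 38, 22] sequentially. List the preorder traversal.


Root = 28; build tree by BST insertion.
Preorder traversal: [28, 3, 15, 19, 22, 31, 38]


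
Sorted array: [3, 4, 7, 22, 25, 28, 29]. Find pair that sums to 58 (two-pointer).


Two pointers: lo=0, hi=6
No pair sums to 58


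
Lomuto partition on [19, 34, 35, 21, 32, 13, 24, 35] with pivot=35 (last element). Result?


Elements <= 35 go left of pivot.
Result: [19, 34, 35, 21, 32, 13, 24, 35], pivot at index 7


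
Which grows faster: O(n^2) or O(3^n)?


quadratic grows slower than exponential (base 3)
O(n^2) is asymptotically smaller; O(3^n) grows faster


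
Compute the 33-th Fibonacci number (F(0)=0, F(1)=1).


F(n)=F(n-1)+F(n-2)
...F(31)=1346269, F(32)=2178309, F(33)=3524578


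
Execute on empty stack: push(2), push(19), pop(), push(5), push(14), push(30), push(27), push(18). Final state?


push(2) -> [2]
push(19) -> [2, 19]
pop() returns 19 -> [2]
push(5) -> [2, 5]
push(14) -> [2, 5, 14]
push(30) -> [2, 5, 14, 30]
push(27) -> [2, 5, 14, 30, 27]
push(18) -> [2, 5, 14, 30, 27, 18]
Final stack (bottom to top): [2, 5, 14, 30, 27, 18]


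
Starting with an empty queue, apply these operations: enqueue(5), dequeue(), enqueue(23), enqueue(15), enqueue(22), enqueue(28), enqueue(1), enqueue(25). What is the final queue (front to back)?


enqueue(5) -> [5]
dequeue() returns 5 -> []
enqueue(23) -> [23]
enqueue(15) -> [23, 15]
enqueue(22) -> [23, 15, 22]
enqueue(28) -> [23, 15, 22, 28]
enqueue(1) -> [23, 15, 22, 28, 1]
enqueue(25) -> [23, 15, 22, 28, 1, 25]
Final queue (front to back): [23, 15, 22, 28, 1, 25]


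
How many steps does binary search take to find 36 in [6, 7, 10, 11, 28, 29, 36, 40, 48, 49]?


Search for 36:
[0,9] mid=4 arr[4]=28
[5,9] mid=7 arr[7]=40
[5,6] mid=5 arr[5]=29
[6,6] mid=6 arr[6]=36
Total: 4 comparisons


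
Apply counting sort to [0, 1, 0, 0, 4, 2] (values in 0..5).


Count array: [3, 1, 1, 0, 1, 0]
Reconstruct: [0, 0, 0, 1, 2, 4]


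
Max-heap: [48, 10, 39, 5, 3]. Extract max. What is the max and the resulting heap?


Max = 48
Replace root with last, heapify down
Resulting heap: [39, 10, 3, 5]


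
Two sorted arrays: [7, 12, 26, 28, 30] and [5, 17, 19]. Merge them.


Compare heads, take smaller each step.
Merged: [5, 7, 12, 17, 19, 26, 28, 30]


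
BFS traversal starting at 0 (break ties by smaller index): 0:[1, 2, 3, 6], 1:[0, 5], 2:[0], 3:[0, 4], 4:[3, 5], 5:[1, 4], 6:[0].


BFS queue: start with [0]
Visit order: [0, 1, 2, 3, 6, 5, 4]


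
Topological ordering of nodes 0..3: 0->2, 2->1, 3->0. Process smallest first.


Kahn's algorithm, process smallest node first
Order: [3, 0, 2, 1]


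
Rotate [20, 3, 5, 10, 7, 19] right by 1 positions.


Right rotate by 1: [19, 20, 3, 5, 10, 7]


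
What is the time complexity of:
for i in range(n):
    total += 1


Per nesting level: O(n) = O(n)
Complexity: O(n)


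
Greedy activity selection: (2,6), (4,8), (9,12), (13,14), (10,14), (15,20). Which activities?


Greedy: pick earliest-ending, then skip overlaps.
Selected (4 activities): [(2, 6), (9, 12), (13, 14), (15, 20)]


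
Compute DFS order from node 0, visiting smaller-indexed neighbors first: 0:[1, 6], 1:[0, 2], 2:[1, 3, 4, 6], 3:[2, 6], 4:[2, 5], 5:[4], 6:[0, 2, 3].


DFS stack-based: start with [0]
Visit order: [0, 1, 2, 3, 6, 4, 5]


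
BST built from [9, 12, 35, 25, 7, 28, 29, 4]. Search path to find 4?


BST root = 9
Search for 4: compare at each node
Path: [9, 7, 4]


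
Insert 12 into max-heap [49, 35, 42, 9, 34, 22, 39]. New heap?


Append 12: [49, 35, 42, 9, 34, 22, 39, 12]
Bubble up: swap idx 7(12) with idx 3(9)
Result: [49, 35, 42, 12, 34, 22, 39, 9]


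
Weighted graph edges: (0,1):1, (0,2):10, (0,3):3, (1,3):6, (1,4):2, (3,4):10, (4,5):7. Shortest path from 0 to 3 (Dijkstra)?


Dijkstra from 0:
Distances: {0: 0, 1: 1, 2: 10, 3: 3, 4: 3, 5: 10}
Shortest distance to 3 = 3, path = [0, 3]


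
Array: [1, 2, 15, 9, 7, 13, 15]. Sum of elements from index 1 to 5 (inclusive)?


Prefix sums: [0, 1, 3, 18, 27, 34, 47, 62]
Sum[1..5] = prefix[6] - prefix[1] = 47 - 1 = 46


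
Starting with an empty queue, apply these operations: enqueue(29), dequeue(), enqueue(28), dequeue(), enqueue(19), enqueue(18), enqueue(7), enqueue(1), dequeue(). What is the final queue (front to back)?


enqueue(29) -> [29]
dequeue() returns 29 -> []
enqueue(28) -> [28]
dequeue() returns 28 -> []
enqueue(19) -> [19]
enqueue(18) -> [19, 18]
enqueue(7) -> [19, 18, 7]
enqueue(1) -> [19, 18, 7, 1]
dequeue() returns 19 -> [18, 7, 1]
Final queue (front to back): [18, 7, 1]


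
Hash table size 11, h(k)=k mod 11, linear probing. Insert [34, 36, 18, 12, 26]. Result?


Insertions: 34->slot 1; 36->slot 3; 18->slot 7; 12->slot 2; 26->slot 4
Table: [None, 34, 12, 36, 26, None, None, 18, None, None, None]


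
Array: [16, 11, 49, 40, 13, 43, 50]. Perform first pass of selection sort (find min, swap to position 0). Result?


After one pass: [11, 16, 49, 40, 13, 43, 50]


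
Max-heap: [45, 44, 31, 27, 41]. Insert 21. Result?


Append 21: [45, 44, 31, 27, 41, 21]
Bubble up: no swaps needed
Result: [45, 44, 31, 27, 41, 21]


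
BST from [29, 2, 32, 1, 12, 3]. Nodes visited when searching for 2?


BST root = 29
Search for 2: compare at each node
Path: [29, 2]


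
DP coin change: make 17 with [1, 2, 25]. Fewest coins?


dp[0]=0; dp[i]=1+min(dp[i-c] for c in coins)
...dp[12]=6, dp[13]=7, dp[14]=7, dp[15]=8, dp[16]=8, dp[17]=9
Minimum coins for 17 = 9


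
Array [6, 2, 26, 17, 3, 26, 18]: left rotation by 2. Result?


Left rotate by 2: [26, 17, 3, 26, 18, 6, 2]


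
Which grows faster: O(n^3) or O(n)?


linear grows slower than cubic
O(n) is asymptotically smaller; O(n^3) grows faster


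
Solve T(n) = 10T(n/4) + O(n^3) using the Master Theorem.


a=10, b=4, c=3. log_4(10)=1.661 < c=3. Case 3: O(n^c) = O(n^3)
Complexity: O(n^3)


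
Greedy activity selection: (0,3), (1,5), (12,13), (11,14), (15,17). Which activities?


Greedy: pick earliest-ending, then skip overlaps.
Selected (3 activities): [(0, 3), (12, 13), (15, 17)]


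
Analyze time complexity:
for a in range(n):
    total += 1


Per nesting level: O(n) = O(n)
Complexity: O(n)


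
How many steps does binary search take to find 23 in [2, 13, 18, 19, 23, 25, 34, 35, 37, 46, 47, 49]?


Search for 23:
[0,11] mid=5 arr[5]=25
[0,4] mid=2 arr[2]=18
[3,4] mid=3 arr[3]=19
[4,4] mid=4 arr[4]=23
Total: 4 comparisons


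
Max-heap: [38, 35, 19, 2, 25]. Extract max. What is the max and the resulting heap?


Max = 38
Replace root with last, heapify down
Resulting heap: [35, 25, 19, 2]


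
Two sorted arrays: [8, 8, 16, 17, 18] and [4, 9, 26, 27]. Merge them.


Compare heads, take smaller each step.
Merged: [4, 8, 8, 9, 16, 17, 18, 26, 27]


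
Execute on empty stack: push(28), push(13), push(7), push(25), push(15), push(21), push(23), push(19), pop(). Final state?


push(28) -> [28]
push(13) -> [28, 13]
push(7) -> [28, 13, 7]
push(25) -> [28, 13, 7, 25]
push(15) -> [28, 13, 7, 25, 15]
push(21) -> [28, 13, 7, 25, 15, 21]
push(23) -> [28, 13, 7, 25, 15, 21, 23]
push(19) -> [28, 13, 7, 25, 15, 21, 23, 19]
pop() returns 19 -> [28, 13, 7, 25, 15, 21, 23]
Final stack (bottom to top): [28, 13, 7, 25, 15, 21, 23]


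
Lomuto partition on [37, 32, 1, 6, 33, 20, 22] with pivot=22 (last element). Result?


Elements <= 22 go left of pivot.
Result: [1, 6, 20, 22, 33, 37, 32], pivot at index 3


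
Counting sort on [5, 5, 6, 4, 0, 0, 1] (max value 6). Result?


Count array: [2, 1, 0, 0, 1, 2, 1]
Reconstruct: [0, 0, 1, 4, 5, 5, 6]


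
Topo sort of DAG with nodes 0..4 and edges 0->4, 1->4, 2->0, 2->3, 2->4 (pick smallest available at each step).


Kahn's algorithm, process smallest node first
Order: [1, 2, 0, 3, 4]


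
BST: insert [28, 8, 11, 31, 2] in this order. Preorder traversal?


Root = 28; build tree by BST insertion.
Preorder traversal: [28, 8, 2, 11, 31]


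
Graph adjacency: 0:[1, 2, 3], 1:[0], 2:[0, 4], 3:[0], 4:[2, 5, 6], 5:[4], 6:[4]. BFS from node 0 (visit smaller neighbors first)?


BFS queue: start with [0]
Visit order: [0, 1, 2, 3, 4, 5, 6]


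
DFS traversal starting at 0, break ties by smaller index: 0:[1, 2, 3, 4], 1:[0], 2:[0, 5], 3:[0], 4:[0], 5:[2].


DFS stack-based: start with [0]
Visit order: [0, 1, 2, 5, 3, 4]


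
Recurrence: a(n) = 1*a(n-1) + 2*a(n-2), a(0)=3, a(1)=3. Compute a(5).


Build bottom-up:
...a(3)=15, a(4)=33, a(5)=1*33+2*15=63


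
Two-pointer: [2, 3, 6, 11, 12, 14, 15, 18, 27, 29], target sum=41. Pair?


Two pointers: lo=0, hi=9
Found pair: (12, 29) summing to 41


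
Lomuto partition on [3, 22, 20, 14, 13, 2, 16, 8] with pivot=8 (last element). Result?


Elements <= 8 go left of pivot.
Result: [3, 2, 8, 14, 13, 22, 16, 20], pivot at index 2


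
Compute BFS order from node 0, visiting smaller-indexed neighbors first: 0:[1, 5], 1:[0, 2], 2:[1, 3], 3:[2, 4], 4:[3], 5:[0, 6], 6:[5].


BFS queue: start with [0]
Visit order: [0, 1, 5, 2, 6, 3, 4]


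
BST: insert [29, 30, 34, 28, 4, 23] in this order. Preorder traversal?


Root = 29; build tree by BST insertion.
Preorder traversal: [29, 28, 4, 23, 30, 34]


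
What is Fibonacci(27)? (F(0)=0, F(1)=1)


F(n)=F(n-1)+F(n-2)
...F(25)=75025, F(26)=121393, F(27)=196418


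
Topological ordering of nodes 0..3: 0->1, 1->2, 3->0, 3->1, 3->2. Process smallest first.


Kahn's algorithm, process smallest node first
Order: [3, 0, 1, 2]


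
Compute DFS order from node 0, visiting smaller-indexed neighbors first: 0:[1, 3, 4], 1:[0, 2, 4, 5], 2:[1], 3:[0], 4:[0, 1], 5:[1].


DFS stack-based: start with [0]
Visit order: [0, 1, 2, 4, 5, 3]


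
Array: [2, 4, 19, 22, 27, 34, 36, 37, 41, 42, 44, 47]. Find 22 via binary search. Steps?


Search for 22:
[0,11] mid=5 arr[5]=34
[0,4] mid=2 arr[2]=19
[3,4] mid=3 arr[3]=22
Total: 3 comparisons


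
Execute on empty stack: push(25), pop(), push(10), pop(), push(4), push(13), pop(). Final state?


push(25) -> [25]
pop() returns 25 -> []
push(10) -> [10]
pop() returns 10 -> []
push(4) -> [4]
push(13) -> [4, 13]
pop() returns 13 -> [4]
Final stack (bottom to top): [4]


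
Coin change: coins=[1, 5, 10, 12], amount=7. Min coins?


dp[0]=0; dp[i]=1+min(dp[i-c] for c in coins)
...dp[2]=2, dp[3]=3, dp[4]=4, dp[5]=1, dp[6]=2, dp[7]=3
Minimum coins for 7 = 3


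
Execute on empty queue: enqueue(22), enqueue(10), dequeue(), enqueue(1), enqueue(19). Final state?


enqueue(22) -> [22]
enqueue(10) -> [22, 10]
dequeue() returns 22 -> [10]
enqueue(1) -> [10, 1]
enqueue(19) -> [10, 1, 19]
Final queue (front to back): [10, 1, 19]


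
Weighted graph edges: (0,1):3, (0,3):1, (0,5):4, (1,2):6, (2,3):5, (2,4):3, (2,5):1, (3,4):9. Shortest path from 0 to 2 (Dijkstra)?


Dijkstra from 0:
Distances: {0: 0, 1: 3, 2: 5, 3: 1, 4: 8, 5: 4}
Shortest distance to 2 = 5, path = [0, 5, 2]


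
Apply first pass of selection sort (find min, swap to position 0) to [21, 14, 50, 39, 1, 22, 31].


After one pass: [1, 14, 50, 39, 21, 22, 31]


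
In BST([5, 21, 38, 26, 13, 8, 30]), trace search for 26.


BST root = 5
Search for 26: compare at each node
Path: [5, 21, 38, 26]


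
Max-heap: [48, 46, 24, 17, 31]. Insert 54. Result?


Append 54: [48, 46, 24, 17, 31, 54]
Bubble up: swap idx 5(54) with idx 2(24); swap idx 2(54) with idx 0(48)
Result: [54, 46, 48, 17, 31, 24]


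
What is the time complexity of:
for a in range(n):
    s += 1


Per nesting level: O(n) = O(n)
Complexity: O(n)


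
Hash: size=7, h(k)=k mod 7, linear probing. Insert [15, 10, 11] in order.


Insertions: 15->slot 1; 10->slot 3; 11->slot 4
Table: [None, 15, None, 10, 11, None, None]


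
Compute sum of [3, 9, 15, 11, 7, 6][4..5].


Prefix sums: [0, 3, 12, 27, 38, 45, 51]
Sum[4..5] = prefix[6] - prefix[4] = 51 - 38 = 13


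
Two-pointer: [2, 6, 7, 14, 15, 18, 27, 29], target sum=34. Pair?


Two pointers: lo=0, hi=7
Found pair: (7, 27) summing to 34


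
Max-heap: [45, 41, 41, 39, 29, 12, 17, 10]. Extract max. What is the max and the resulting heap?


Max = 45
Replace root with last, heapify down
Resulting heap: [41, 39, 41, 10, 29, 12, 17]


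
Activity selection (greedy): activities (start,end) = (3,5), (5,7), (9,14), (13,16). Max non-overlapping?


Greedy: pick earliest-ending, then skip overlaps.
Selected (3 activities): [(3, 5), (5, 7), (9, 14)]


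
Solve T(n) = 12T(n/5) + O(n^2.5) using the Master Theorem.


a=12, b=5, c=2.5. log_5(12)=1.544 < c=2.5. Case 3: O(n^c) = O(n^2.500)
Complexity: O(n^2.500)


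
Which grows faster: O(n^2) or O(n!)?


quadratic grows slower than factorial
O(n^2) is asymptotically smaller; O(n!) grows faster


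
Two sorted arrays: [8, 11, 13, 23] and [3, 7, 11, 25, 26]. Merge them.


Compare heads, take smaller each step.
Merged: [3, 7, 8, 11, 11, 13, 23, 25, 26]


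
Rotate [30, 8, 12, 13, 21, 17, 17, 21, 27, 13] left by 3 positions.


Left rotate by 3: [13, 21, 17, 17, 21, 27, 13, 30, 8, 12]


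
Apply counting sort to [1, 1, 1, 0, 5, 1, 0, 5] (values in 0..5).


Count array: [2, 4, 0, 0, 0, 2]
Reconstruct: [0, 0, 1, 1, 1, 1, 5, 5]


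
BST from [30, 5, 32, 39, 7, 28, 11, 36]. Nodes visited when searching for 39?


BST root = 30
Search for 39: compare at each node
Path: [30, 32, 39]


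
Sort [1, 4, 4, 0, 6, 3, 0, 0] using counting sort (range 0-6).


Count array: [3, 1, 0, 1, 2, 0, 1]
Reconstruct: [0, 0, 0, 1, 3, 4, 4, 6]


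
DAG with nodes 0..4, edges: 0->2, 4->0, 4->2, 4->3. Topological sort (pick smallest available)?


Kahn's algorithm, process smallest node first
Order: [1, 4, 0, 2, 3]


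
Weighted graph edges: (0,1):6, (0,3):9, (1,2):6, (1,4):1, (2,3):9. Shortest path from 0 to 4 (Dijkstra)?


Dijkstra from 0:
Distances: {0: 0, 1: 6, 2: 12, 3: 9, 4: 7}
Shortest distance to 4 = 7, path = [0, 1, 4]


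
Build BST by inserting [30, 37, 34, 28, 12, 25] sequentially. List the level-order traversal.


Root = 30; build tree by BST insertion.
Level-Order traversal: [30, 28, 37, 12, 34, 25]


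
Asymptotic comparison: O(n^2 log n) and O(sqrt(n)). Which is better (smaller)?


sublinear grows slower than n^2 log n
O(sqrt(n)) is asymptotically smaller; O(n^2 log n) grows faster


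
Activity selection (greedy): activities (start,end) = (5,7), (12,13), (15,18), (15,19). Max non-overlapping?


Greedy: pick earliest-ending, then skip overlaps.
Selected (3 activities): [(5, 7), (12, 13), (15, 18)]


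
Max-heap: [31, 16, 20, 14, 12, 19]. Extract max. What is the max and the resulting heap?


Max = 31
Replace root with last, heapify down
Resulting heap: [20, 16, 19, 14, 12]


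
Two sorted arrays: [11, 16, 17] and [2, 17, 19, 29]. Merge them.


Compare heads, take smaller each step.
Merged: [2, 11, 16, 17, 17, 19, 29]


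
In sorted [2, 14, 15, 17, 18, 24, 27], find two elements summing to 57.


Two pointers: lo=0, hi=6
No pair sums to 57


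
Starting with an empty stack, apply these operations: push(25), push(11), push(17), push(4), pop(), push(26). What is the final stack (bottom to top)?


push(25) -> [25]
push(11) -> [25, 11]
push(17) -> [25, 11, 17]
push(4) -> [25, 11, 17, 4]
pop() returns 4 -> [25, 11, 17]
push(26) -> [25, 11, 17, 26]
Final stack (bottom to top): [25, 11, 17, 26]


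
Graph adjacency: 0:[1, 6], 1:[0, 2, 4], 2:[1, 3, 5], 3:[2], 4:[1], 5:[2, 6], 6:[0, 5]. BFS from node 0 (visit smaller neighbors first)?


BFS queue: start with [0]
Visit order: [0, 1, 6, 2, 4, 5, 3]


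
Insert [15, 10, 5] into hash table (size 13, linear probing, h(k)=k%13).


Insertions: 15->slot 2; 10->slot 10; 5->slot 5
Table: [None, None, 15, None, None, 5, None, None, None, None, 10, None, None]


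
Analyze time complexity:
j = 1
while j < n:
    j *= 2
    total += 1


Per nesting level: O(log n) = O(log n)
Complexity: O(log n)


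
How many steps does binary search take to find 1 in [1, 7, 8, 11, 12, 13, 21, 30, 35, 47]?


Search for 1:
[0,9] mid=4 arr[4]=12
[0,3] mid=1 arr[1]=7
[0,0] mid=0 arr[0]=1
Total: 3 comparisons


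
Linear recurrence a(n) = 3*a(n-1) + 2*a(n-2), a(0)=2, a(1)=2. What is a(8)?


Build bottom-up:
...a(6)=1546, a(7)=5506, a(8)=3*5506+2*1546=19610


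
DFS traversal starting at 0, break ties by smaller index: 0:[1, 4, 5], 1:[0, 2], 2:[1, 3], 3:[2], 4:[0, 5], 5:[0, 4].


DFS stack-based: start with [0]
Visit order: [0, 1, 2, 3, 4, 5]


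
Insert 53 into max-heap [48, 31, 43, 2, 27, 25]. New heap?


Append 53: [48, 31, 43, 2, 27, 25, 53]
Bubble up: swap idx 6(53) with idx 2(43); swap idx 2(53) with idx 0(48)
Result: [53, 31, 48, 2, 27, 25, 43]


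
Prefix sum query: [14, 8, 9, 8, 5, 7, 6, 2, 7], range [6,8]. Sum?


Prefix sums: [0, 14, 22, 31, 39, 44, 51, 57, 59, 66]
Sum[6..8] = prefix[9] - prefix[6] = 66 - 51 = 15


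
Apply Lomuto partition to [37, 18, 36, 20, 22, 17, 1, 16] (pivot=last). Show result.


Elements <= 16 go left of pivot.
Result: [1, 16, 36, 20, 22, 17, 37, 18], pivot at index 1


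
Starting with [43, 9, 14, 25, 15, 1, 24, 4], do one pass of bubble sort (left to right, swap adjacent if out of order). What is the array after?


After one pass: [9, 14, 25, 15, 1, 24, 4, 43]


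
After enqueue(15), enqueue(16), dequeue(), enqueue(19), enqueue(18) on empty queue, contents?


enqueue(15) -> [15]
enqueue(16) -> [15, 16]
dequeue() returns 15 -> [16]
enqueue(19) -> [16, 19]
enqueue(18) -> [16, 19, 18]
Final queue (front to back): [16, 19, 18]


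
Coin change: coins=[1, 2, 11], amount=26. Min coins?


dp[0]=0; dp[i]=1+min(dp[i-c] for c in coins)
...dp[21]=6, dp[22]=2, dp[23]=3, dp[24]=3, dp[25]=4, dp[26]=4
Minimum coins for 26 = 4


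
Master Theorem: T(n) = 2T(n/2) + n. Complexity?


a=2, b=2, c=1. log_2(2)=1 = c=1. Case 2: O(n^c log n) = O(n log n)
Complexity: O(n log n)


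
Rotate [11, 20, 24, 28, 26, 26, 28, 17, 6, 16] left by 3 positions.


Left rotate by 3: [28, 26, 26, 28, 17, 6, 16, 11, 20, 24]


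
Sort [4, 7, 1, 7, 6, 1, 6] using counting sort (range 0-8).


Count array: [0, 2, 0, 0, 1, 0, 2, 2, 0]
Reconstruct: [1, 1, 4, 6, 6, 7, 7]


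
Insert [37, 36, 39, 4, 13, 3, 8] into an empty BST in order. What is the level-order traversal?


Root = 37; build tree by BST insertion.
Level-Order traversal: [37, 36, 39, 4, 3, 13, 8]


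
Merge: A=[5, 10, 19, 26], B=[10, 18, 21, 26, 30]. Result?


Compare heads, take smaller each step.
Merged: [5, 10, 10, 18, 19, 21, 26, 26, 30]


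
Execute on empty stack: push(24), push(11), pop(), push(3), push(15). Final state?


push(24) -> [24]
push(11) -> [24, 11]
pop() returns 11 -> [24]
push(3) -> [24, 3]
push(15) -> [24, 3, 15]
Final stack (bottom to top): [24, 3, 15]


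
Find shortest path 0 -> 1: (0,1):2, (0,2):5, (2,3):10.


Dijkstra from 0:
Distances: {0: 0, 1: 2, 2: 5, 3: 15}
Shortest distance to 1 = 2, path = [0, 1]


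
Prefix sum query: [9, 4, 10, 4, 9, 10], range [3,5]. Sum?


Prefix sums: [0, 9, 13, 23, 27, 36, 46]
Sum[3..5] = prefix[6] - prefix[3] = 46 - 23 = 23


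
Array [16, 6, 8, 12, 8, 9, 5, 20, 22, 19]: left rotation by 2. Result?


Left rotate by 2: [8, 12, 8, 9, 5, 20, 22, 19, 16, 6]


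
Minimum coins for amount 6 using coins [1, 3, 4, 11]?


dp[0]=0; dp[i]=1+min(dp[i-c] for c in coins)
...dp[1]=1, dp[2]=2, dp[3]=1, dp[4]=1, dp[5]=2, dp[6]=2
Minimum coins for 6 = 2


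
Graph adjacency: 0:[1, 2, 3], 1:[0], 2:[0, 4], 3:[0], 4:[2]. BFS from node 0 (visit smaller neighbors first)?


BFS queue: start with [0]
Visit order: [0, 1, 2, 3, 4]


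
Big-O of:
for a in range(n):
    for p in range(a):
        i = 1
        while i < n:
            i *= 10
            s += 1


Per nesting level: O(n) * O(n) [triangular over a] * O(log n) = O(n^2 log n)
Complexity: O(n^2 log n)
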